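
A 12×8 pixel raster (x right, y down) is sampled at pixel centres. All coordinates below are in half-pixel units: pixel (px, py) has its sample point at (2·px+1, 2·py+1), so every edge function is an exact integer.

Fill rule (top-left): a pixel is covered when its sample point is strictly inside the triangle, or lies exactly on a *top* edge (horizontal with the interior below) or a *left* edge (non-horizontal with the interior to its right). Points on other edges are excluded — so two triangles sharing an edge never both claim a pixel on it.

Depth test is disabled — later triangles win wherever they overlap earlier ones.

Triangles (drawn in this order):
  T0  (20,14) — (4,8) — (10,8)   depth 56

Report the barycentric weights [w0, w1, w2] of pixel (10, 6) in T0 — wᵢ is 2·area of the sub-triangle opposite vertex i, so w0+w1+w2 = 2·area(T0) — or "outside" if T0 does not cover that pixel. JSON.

T0:
  2·area = 36
  edge (20, 14)→(4, 8): d=(-16,-6) top-left  bias=+0
  edge (4, 8)→(10, 8): d=(6,0) top-left  bias=+0
  edge (10, 8)→(20, 14): d=(10,6) right/bottom  bias=-1
    (2,2)@(5, 5): e=[54,-18,0] → ·  [on edge]
    (3,4)@(7, 9): e=[2,6,28] → █
    (4,4)@(9, 9): e=[14,6,16] → █
    (5,4)@(11, 9): e=[26,6,4] → █
    (6,4)@(13, 9): e=[38,6,-8] → ·
    (3,5)@(7, 11): e=[-30,18,48] → ·
    (4,5)@(9, 11): e=[-18,18,36] → ·
    (5,5)@(11, 11): e=[-6,18,24] → ·
    (6,5)@(13, 11): e=[6,18,12] → █
    (7,5)@(15, 11): e=[18,18,0] → ·  [on edge]
    (6,6)@(13, 13): e=[-26,30,32] → ·
  covered (4 px):
    · · · · · · · · · · · ·
    · · · · · · · · · · · ·
    · · · · · · · · · · · ·
    · · · · · · · · · · · ·
    · · · █ █ █ · · · · · ·
    · · · · · · █ · · · · ·
    · · · · · · · · · · · ·
    · · · · · · · · · · · ·

Final: "outside"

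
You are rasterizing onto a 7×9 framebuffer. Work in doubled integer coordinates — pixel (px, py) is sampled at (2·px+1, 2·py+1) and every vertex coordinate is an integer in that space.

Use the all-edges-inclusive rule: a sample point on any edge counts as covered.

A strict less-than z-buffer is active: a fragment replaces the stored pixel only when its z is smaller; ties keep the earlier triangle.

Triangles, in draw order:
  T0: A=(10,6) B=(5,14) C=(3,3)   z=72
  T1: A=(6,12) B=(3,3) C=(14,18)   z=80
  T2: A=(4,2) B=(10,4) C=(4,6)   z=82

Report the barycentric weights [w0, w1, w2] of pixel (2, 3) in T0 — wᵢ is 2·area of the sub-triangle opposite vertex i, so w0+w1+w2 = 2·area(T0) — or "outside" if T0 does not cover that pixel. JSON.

T0:
  2·area = 71
  edge (10, 6)→(5, 14): d=(-5,8) inclusive
  edge (5, 14)→(3, 3): d=(-2,-11) inclusive
  edge (3, 3)→(10, 6): d=(7,3) inclusive
    (1,1)@(3, 3): e=[71,0,0] → #  [on edge]
    (2,1)@(5, 3): e=[55,22,-6] → ·
    (1,2)@(3, 5): e=[61,-4,14] → ·
    (2,2)@(5, 5): e=[45,18,8] → #
    (3,2)@(7, 5): e=[29,40,2] → #
    (4,2)@(9, 5): e=[13,62,-4] → ·
    (2,3)@(5, 7): e=[35,14,22] → #
    (4,3)@(9, 7): e=[3,58,10] → #
    (5,3)@(11, 7): e=[-13,80,4] → ·
    (2,4)@(5, 9): e=[25,10,36] → #
    (4,4)@(9, 9): e=[-7,54,24] → ·
    (2,5)@(5, 11): e=[15,6,50] → #
  covered (10 px):
    · · · · · · ·
    · # · · · · ·
    · · # # · · ·
    · · # # # · ·
    · · # # · · ·
    · · # · · · ·
    · · # · · · ·
    · · · · · · ·
    · · · · · · ·
T1:
  2·area = 54
  edge (6, 12)→(3, 3): d=(-3,-9) inclusive
  edge (3, 3)→(14, 18): d=(11,15) inclusive
  edge (14, 18)→(6, 12): d=(-8,-6) inclusive
    (1,1)@(3, 3): e=[0,0,54] → #  [on edge]
    (2,1)@(5, 3): e=[18,-30,66] → ·
    (1,2)@(3, 5): e=[-6,22,38] → ·
    (2,3)@(5, 7): e=[6,14,34] → #
    (3,3)@(7, 7): e=[24,-16,46] → ·
    (2,4)@(5, 9): e=[0,36,18] → #  [on edge]
    (3,4)@(7, 9): e=[18,6,30] → #
    (4,4)@(9, 9): e=[36,-24,42] → ·
    (2,5)@(5, 11): e=[-6,58,2] → ·
    (3,5)@(7, 11): e=[12,28,14] → #
    (4,5)@(9, 11): e=[30,-2,26] → ·
    (3,6)@(7, 13): e=[6,50,-2] → ·
    (3,7)@(7, 15): e=[0,72,-18] → ·  [on edge]
  covered (8 px):
    · · · · · · ·
    · # · · · · ·
    · · · · · · ·
    · · # · · · ·
    · · # # · · ·
    · · · # · · ·
    · · · · # · ·
    · · · · · # ·
    · · · · · · #
T2:
  2·area = 24
  edge (4, 2)→(10, 4): d=(6,2) inclusive
  edge (10, 4)→(4, 6): d=(-6,2) inclusive
  edge (4, 6)→(4, 2): d=(0,-4) inclusive
    (0,0)@(1, 1): e=[0,36,-12] → ·  [on edge]
    (2,1)@(5, 3): e=[4,16,4] → #
    (3,1)@(7, 3): e=[0,12,12] → #  [on edge]
    (4,1)@(9, 3): e=[-4,8,20] → ·
    (6,1)@(13, 3): e=[-12,0,36] → ·  [on edge]
    (2,2)@(5, 5): e=[16,4,4] → #
    (3,2)@(7, 5): e=[12,0,12] → #  [on edge]
    (4,2)@(9, 5): e=[8,-4,20] → ·
    (6,2)@(13, 5): e=[0,-12,36] → ·  [on edge]
    (0,3)@(1, 7): e=[36,0,-12] → ·  [on edge]
    (2,3)@(5, 7): e=[28,-8,4] → ·
    (3,3)@(7, 7): e=[24,-12,12] → ·
  covered (4 px):
    · · · · · · ·
    · · # # · · ·
    · · # # · · ·
    · · · · · · ·
    · · · · · · ·
    · · · · · · ·
    · · · · · · ·
    · · · · · · ·
    · · · · · · ·

Final: [14,22,35]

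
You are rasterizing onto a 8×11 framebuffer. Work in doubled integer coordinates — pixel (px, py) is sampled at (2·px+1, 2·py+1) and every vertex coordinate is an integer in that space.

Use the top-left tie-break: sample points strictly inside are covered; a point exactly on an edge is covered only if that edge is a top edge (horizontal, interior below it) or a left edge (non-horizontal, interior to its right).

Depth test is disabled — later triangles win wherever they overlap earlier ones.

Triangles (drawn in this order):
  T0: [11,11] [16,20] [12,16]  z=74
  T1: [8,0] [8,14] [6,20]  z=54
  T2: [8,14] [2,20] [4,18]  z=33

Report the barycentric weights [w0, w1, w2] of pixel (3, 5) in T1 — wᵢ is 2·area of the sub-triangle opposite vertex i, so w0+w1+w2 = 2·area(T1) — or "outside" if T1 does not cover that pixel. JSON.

T0:
  2·area = 16
  edge (11, 11)→(16, 20): d=(5,9) right/bottom  bias=-1
  edge (16, 20)→(12, 16): d=(-4,-4) top-left  bias=+0
  edge (12, 16)→(11, 11): d=(-1,-5) top-left  bias=+0
    (4,0)@(9, 1): e=[-32,48,0] → ·  [on edge]
    (0,2)@(1, 5): e=[60,0,-44] → ·  [on edge]
    (1,3)@(3, 7): e=[52,0,-36] → ·  [on edge]
    (2,4)@(5, 9): e=[44,0,-28] → ·  [on edge]
    (3,5)@(7, 11): e=[36,0,-20] → ·  [on edge]
    (5,5)@(11, 11): e=[0,16,0] → ·  [on edge]
    (4,6)@(9, 13): e=[28,0,-12] → ·  [on edge]
    (5,7)@(11, 15): e=[20,0,-4] → ·  [on edge]
    (6,7)@(13, 15): e=[2,8,6] → █
    (7,7)@(15, 15): e=[-16,16,16] → ·
    (6,8)@(13, 17): e=[12,0,4] → █  [on edge]
    (7,8)@(15, 17): e=[-6,8,14] → ·
    (7,9)@(15, 19): e=[4,0,12] → █  [on edge]
    (6,10)@(13, 21): e=[32,-16,0] → ·  [on edge]
  covered (3 px):
    · · · · · · · ·
    · · · · · · · ·
    · · · · · · · ·
    · · · · · · · ·
    · · · · · · · ·
    · · · · · · · ·
    · · · · · · · ·
    · · · · · · █ ·
    · · · · · · █ ·
    · · · · · · · █
    · · · · · · · ·
T1:
  2·area = 28
  edge (8, 0)→(8, 14): d=(0,14) right/bottom  bias=-1
  edge (8, 14)→(6, 20): d=(-2,6) right/bottom  bias=-1
  edge (6, 20)→(8, 0): d=(2,-20) top-left  bias=+0
    (5,2)@(11, 5): e=[-42,0,70] → ·  [on edge]
    (3,5)@(7, 11): e=[14,12,2] → █
    (4,5)@(9, 11): e=[-14,0,42] → ·  [on edge]
    (3,6)@(7, 13): e=[14,8,6] → █
    (4,6)@(9, 13): e=[-14,-4,46] → ·
    (3,7)@(7, 15): e=[14,4,10] → █
    (4,7)@(9, 15): e=[-14,-8,50] → ·
    (3,8)@(7, 17): e=[14,0,14] → ·  [on edge]
  covered (3 px):
    · · · · · · · ·
    · · · · · · · ·
    · · · · · · · ·
    · · · · · · · ·
    · · · · · · · ·
    · · · █ · · · ·
    · · · █ · · · ·
    · · · █ · · · ·
    · · · · · · · ·
    · · · · · · · ·
    · · · · · · · ·
T2:
  degenerate (2·area = 0) — covers nothing

Result: [12,2,14]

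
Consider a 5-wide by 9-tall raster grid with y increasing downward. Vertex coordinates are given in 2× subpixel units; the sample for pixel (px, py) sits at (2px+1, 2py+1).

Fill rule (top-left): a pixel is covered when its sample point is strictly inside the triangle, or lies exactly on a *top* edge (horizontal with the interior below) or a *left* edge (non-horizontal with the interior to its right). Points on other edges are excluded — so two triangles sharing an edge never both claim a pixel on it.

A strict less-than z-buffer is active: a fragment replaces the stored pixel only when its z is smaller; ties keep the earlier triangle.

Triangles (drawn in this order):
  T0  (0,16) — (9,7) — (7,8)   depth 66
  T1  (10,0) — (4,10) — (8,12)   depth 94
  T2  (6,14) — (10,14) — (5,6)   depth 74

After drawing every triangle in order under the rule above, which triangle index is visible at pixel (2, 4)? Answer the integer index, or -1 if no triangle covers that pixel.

T0:
  2·area = 9  (B↔C swapped to make it positive)
  edge (0, 16)→(7, 8): d=(7,-8) top-left  bias=+0
  edge (7, 8)→(9, 7): d=(2,-1) top-left  bias=+0
  edge (9, 7)→(0, 16): d=(-9,9) right/bottom  bias=-1
    (4,3)@(9, 7): e=[9,0,0] → ·  [on edge]
    (2,4)@(5, 9): e=[-9,0,18] → ·  [on edge]
    (3,4)@(7, 9): e=[7,2,0] → ·  [on edge]
    (0,5)@(1, 11): e=[-27,0,36] → ·  [on edge]
    (2,5)@(5, 11): e=[5,4,0] → ·  [on edge]
    (1,6)@(3, 13): e=[3,6,0] → ·  [on edge]
    (0,7)@(1, 15): e=[1,8,0] → ·  [on edge]
  covered (0 px):
    · · · · ·
    · · · · ·
    · · · · ·
    · · · · ·
    · · · · ·
    · · · · ·
    · · · · ·
    · · · · ·
    · · · · ·
T1:
  2·area = 52  (B↔C swapped to make it positive)
  edge (10, 0)→(8, 12): d=(-2,12) right/bottom  bias=-1
  edge (8, 12)→(4, 10): d=(-4,-2) top-left  bias=+0
  edge (4, 10)→(10, 0): d=(6,-10) top-left  bias=+0
    (4,1)@(9, 3): e=[6,38,8] → #
    (3,2)@(7, 5): e=[26,26,0] → #  [on edge]
    (3,3)@(7, 7): e=[22,18,12] → #
    (4,3)@(9, 7): e=[-2,22,32] → ·
    (2,4)@(5, 9): e=[42,6,4] → #
    (4,4)@(9, 9): e=[-6,14,44] → ·
    (2,5)@(5, 11): e=[38,-2,16] → ·
    (3,5)@(7, 11): e=[14,2,36] → #
    (4,5)@(9, 11): e=[-10,6,56] → ·
    (3,6)@(7, 13): e=[10,-6,48] → ·
    (0,7)@(1, 15): e=[78,-26,0] → ·  [on edge]
  covered (7 px):
    · · · · ·
    · · · · #
    · · · # #
    · · · # ·
    · · # # ·
    · · · # ·
    · · · · ·
    · · · · ·
    · · · · ·
T2:
  2·area = 32  (B↔C swapped to make it positive)
  edge (6, 14)→(5, 6): d=(-1,-8) top-left  bias=+0
  edge (5, 6)→(10, 14): d=(5,8) right/bottom  bias=-1
  edge (10, 14)→(6, 14): d=(-4,0) right/bottom  bias=-1
    (3,5)@(7, 11): e=[11,9,12] → #
    (4,5)@(9, 11): e=[27,-7,12] → ·
    (3,6)@(7, 13): e=[9,19,4] → #
    (4,6)@(9, 13): e=[25,3,4] → #
    (3,7)@(7, 15): e=[7,29,-4] → ·
    (4,7)@(9, 15): e=[23,13,-4] → ·
  covered (3 px):
    · · · · ·
    · · · · ·
    · · · · ·
    · · · · ·
    · · · · ·
    · · · # ·
    · · · # #
    · · · · ·
    · · · · ·

Z-buffer (winner per pixel, '.' = empty):
  . . . . .
  . . . . 1
  . . . 1 1
  . . . 1 .
  . . 1 1 .
  . . . 2 .
  . . . 2 2
  . . . . .
  . . . . .

Final: 1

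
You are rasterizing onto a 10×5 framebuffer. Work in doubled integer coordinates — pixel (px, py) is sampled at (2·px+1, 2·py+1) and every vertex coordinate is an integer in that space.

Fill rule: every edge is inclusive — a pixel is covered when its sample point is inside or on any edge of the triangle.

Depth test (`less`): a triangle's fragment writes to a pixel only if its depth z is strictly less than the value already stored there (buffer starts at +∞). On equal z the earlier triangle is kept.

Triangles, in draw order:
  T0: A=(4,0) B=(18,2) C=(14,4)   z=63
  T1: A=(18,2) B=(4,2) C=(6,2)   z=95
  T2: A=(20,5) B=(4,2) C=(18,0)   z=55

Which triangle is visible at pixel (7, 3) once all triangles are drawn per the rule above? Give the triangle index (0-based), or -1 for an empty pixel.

T0:
  2·area = 36
  edge (4, 0)→(18, 2): d=(14,2) inclusive
  edge (18, 2)→(14, 4): d=(-4,2) inclusive
  edge (14, 4)→(4, 0): d=(-10,-4) inclusive
    (3,0)@(7, 1): e=[8,26,2] → #
    (4,0)@(9, 1): e=[4,22,10] → #
    (5,0)@(11, 1): e=[0,18,18] → #  [on edge]
    (6,0)@(13, 1): e=[-4,14,26] → ·
    (3,1)@(7, 3): e=[36,18,-18] → ·
    (4,1)@(9, 3): e=[32,14,-10] → ·
    (5,1)@(11, 3): e=[28,10,-2] → ·
    (6,1)@(13, 3): e=[24,6,6] → #
    (7,1)@(15, 3): e=[20,2,14] → #
    (8,1)@(17, 3): e=[16,-2,22] → ·
    (6,2)@(13, 5): e=[52,-2,-14] → ·
    (7,2)@(15, 5): e=[48,-6,-6] → ·
  covered (5 px):
    · · · # # # · · · ·
    · · · · · · # # · ·
    · · · · · · · · · ·
    · · · · · · · · · ·
    · · · · · · · · · ·
T1:
  degenerate (2·area = 0) — covers nothing
T2:
  2·area = 74
  edge (20, 5)→(4, 2): d=(-16,-3) inclusive
  edge (4, 2)→(18, 0): d=(14,-2) inclusive
  edge (18, 0)→(20, 5): d=(2,5) inclusive
    (5,0)@(11, 1): e=[37,0,37] → #  [on edge]
    (6,0)@(13, 1): e=[43,4,27] → #
    (7,0)@(15, 1): e=[49,8,17] → #
    (8,0)@(17, 1): e=[55,12,7] → #
    (9,0)@(19, 1): e=[61,16,-3] → ·
    (5,1)@(11, 3): e=[5,28,41] → #
    (9,1)@(19, 3): e=[29,44,1] → #
    (5,2)@(11, 5): e=[-27,56,45] → ·
    (6,2)@(13, 5): e=[-21,60,35] → ·
    (7,2)@(15, 5): e=[-15,64,25] → ·
    (8,2)@(17, 5): e=[-9,68,15] → ·
    (9,2)@(19, 5): e=[-3,72,5] → ·
  covered (9 px):
    · · · · · # # # # ·
    · · · · · # # # # #
    · · · · · · · · · ·
    · · · · · · · · · ·
    · · · · · · · · · ·

Z-buffer (winner per pixel, '.' = empty):
  . . . 0 0 2 2 2 2 .
  . . . . . 2 2 2 2 2
  . . . . . . . . . .
  . . . . . . . . . .
  . . . . . . . . . .

Answer: -1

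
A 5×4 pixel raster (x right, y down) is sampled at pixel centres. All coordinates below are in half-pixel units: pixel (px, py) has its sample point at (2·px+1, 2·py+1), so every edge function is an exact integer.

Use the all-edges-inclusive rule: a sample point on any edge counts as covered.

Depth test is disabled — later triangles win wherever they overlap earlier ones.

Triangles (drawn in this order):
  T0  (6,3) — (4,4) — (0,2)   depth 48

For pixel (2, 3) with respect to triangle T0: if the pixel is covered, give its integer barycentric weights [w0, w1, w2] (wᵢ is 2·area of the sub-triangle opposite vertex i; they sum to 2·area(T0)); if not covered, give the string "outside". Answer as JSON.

T0:
  2·area = 8
  edge (6, 3)→(4, 4): d=(-2,1) inclusive
  edge (4, 4)→(0, 2): d=(-4,-2) inclusive
  edge (0, 2)→(6, 3): d=(6,1) inclusive
    (1,1)@(3, 3): e=[3,2,3] → #
    (2,1)@(5, 3): e=[1,6,1] → #
    (3,1)@(7, 3): e=[-1,10,-1] → ·
    (1,2)@(3, 5): e=[-1,-6,15] → ·
    (2,2)@(5, 5): e=[-3,-2,13] → ·
  covered (2 px):
    · · · · ·
    · # # · ·
    · · · · ·
    · · · · ·

Result: "outside"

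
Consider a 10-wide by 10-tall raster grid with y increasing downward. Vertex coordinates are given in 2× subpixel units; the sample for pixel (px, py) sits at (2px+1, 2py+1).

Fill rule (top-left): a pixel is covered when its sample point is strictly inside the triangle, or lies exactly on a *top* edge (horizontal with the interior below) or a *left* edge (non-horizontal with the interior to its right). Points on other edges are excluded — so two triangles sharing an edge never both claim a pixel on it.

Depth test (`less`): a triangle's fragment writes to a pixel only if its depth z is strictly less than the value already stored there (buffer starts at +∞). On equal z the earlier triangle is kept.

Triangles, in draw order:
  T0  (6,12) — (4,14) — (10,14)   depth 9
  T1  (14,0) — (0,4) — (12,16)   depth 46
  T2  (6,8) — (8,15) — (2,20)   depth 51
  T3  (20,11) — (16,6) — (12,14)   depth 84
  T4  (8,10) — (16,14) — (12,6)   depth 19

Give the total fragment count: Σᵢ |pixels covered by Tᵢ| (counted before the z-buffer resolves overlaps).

T0:
  2·area = 12  (B↔C swapped to make it positive)
  edge (6, 12)→(10, 14): d=(4,2) right/bottom  bias=-1
  edge (10, 14)→(4, 14): d=(-6,0) right/bottom  bias=-1
  edge (4, 14)→(6, 12): d=(2,-2) top-left  bias=+0
    (8,0)@(17, 1): e=[-66,78,0] → .  [on edge]
    (7,1)@(15, 3): e=[-54,66,0] → .  [on edge]
    (6,2)@(13, 5): e=[-42,54,0] → .  [on edge]
    (5,3)@(11, 7): e=[-30,42,0] → .  [on edge]
    (4,4)@(9, 9): e=[-18,30,0] → .  [on edge]
    (3,5)@(7, 11): e=[-6,18,0] → .  [on edge]
    (2,6)@(5, 13): e=[6,6,0] → X  [on edge]
    (3,6)@(7, 13): e=[2,6,4] → X
    (4,6)@(9, 13): e=[-2,6,8] → .
    (1,7)@(3, 15): e=[18,-6,0] → .  [on edge]
    (2,7)@(5, 15): e=[14,-6,4] → .
    (3,7)@(7, 15): e=[10,-6,8] → .
    (0,8)@(1, 17): e=[30,-18,0] → .  [on edge]
  covered (2 px):
    . . . . . . . . . .
    . . . . . . . . . .
    . . . . . . . . . .
    . . . . . . . . . .
    . . . . . . . . . .
    . . . . . . . . . .
    . . X X . . . . . .
    . . . . . . . . . .
    . . . . . . . . . .
    . . . . . . . . . .
T1:
  2·area = 216  (B↔C swapped to make it positive)
  edge (14, 0)→(12, 16): d=(-2,16) right/bottom  bias=-1
  edge (12, 16)→(0, 4): d=(-12,-12) top-left  bias=+0
  edge (0, 4)→(14, 0): d=(14,-4) top-left  bias=+0
    (5,0)@(11, 1): e=[46,168,2] → X
    (6,0)@(13, 1): e=[14,192,10] → X
    (7,0)@(15, 1): e=[-18,216,18] → .
    (2,1)@(5, 3): e=[138,72,6] → X
    (3,1)@(7, 3): e=[106,96,14] → X
    (4,1)@(9, 3): e=[74,120,22] → X
    (7,1)@(15, 3): e=[-22,192,46] → .
    (0,2)@(1, 5): e=[198,0,18] → X  [on edge]
    (1,2)@(3, 5): e=[166,24,26] → X
    (7,2)@(15, 5): e=[-26,168,74] → .
    (0,3)@(1, 7): e=[194,-24,46] → .
    (1,3)@(3, 7): e=[162,0,54] → X  [on edge]
    (2,4)@(5, 9): e=[126,0,90] → X  [on edge]
    (3,5)@(7, 11): e=[90,0,126] → X  [on edge]
    (4,6)@(9, 13): e=[54,0,162] → X  [on edge]
    (5,7)@(11, 15): e=[18,0,198] → X  [on edge]
    (6,8)@(13, 17): e=[-18,0,234] → .  [on edge]
    (7,9)@(15, 19): e=[-54,0,270] → .  [on edge]
  covered (30 px):
    . . . . . X X . . .
    . . X X X X X . . .
    X X X X X X X . . .
    . X X X X X X . . .
    . . X X X X . . . .
    . . . X X X . . . .
    . . . . X X . . . .
    . . . . . X . . . .
    . . . . . . . . . .
    . . . . . . . . . .
T2:
  2·area = 52
  edge (6, 8)→(8, 15): d=(2,7) right/bottom  bias=-1
  edge (8, 15)→(2, 20): d=(-6,5) right/bottom  bias=-1
  edge (2, 20)→(6, 8): d=(4,-12) top-left  bias=+0
    (3,2)@(7, 5): e=[-13,65,0] → .  [on edge]
    (2,5)@(5, 11): e=[13,39,0] → X  [on edge]
    (3,5)@(7, 11): e=[-1,29,24] → .
    (2,6)@(5, 13): e=[17,27,8] → X
    (3,6)@(7, 13): e=[3,17,32] → X
    (4,6)@(9, 13): e=[-11,7,56] → .
    (2,7)@(5, 15): e=[21,15,16] → X
    (4,7)@(9, 15): e=[-7,-5,64] → .
    (1,8)@(3, 17): e=[39,13,0] → X  [on edge]
    (3,8)@(7, 17): e=[11,-7,48] → .
    (1,9)@(3, 19): e=[43,1,8] → X
    (2,9)@(5, 19): e=[29,-9,32] → .
  covered (8 px):
    . . . . . . . . . .
    . . . . . . . . . .
    . . . . . . . . . .
    . . . . . . . . . .
    . . . . . . . . . .
    . . X . . . . . . .
    . . X X . . . . . .
    . . X X . . . . . .
    . X X . . . . . . .
    . X . . . . . . . .
T3:
  2·area = 52  (B↔C swapped to make it positive)
  edge (20, 11)→(12, 14): d=(-8,3) right/bottom  bias=-1
  edge (12, 14)→(16, 6): d=(4,-8) top-left  bias=+0
  edge (16, 6)→(20, 11): d=(4,5) right/bottom  bias=-1
    (7,4)@(15, 9): e=[31,4,17] → X
    (8,4)@(17, 9): e=[25,20,7] → X
    (9,4)@(19, 9): e=[19,36,-3] → .
    (7,5)@(15, 11): e=[15,12,25] → X
    (9,5)@(19, 11): e=[3,44,5] → X
    (6,6)@(13, 13): e=[5,4,43] → X
    (7,6)@(15, 13): e=[-1,20,33] → .
    (8,6)@(17, 13): e=[-7,36,23] → .
    (9,6)@(19, 13): e=[-13,52,13] → .
    (6,7)@(13, 15): e=[-11,12,51] → .
  covered (6 px):
    . . . . . . . . . .
    . . . . . . . . . .
    . . . . . . . . . .
    . . . . . . . . . .
    . . . . . . . X X .
    . . . . . . . X X X
    . . . . . . X . . .
    . . . . . . . . . .
    . . . . . . . . . .
    . . . . . . . . . .
T4:
  2·area = 48  (B↔C swapped to make it positive)
  edge (8, 10)→(12, 6): d=(4,-4) top-left  bias=+0
  edge (12, 6)→(16, 14): d=(4,8) right/bottom  bias=-1
  edge (16, 14)→(8, 10): d=(-8,-4) top-left  bias=+0
    (8,0)@(17, 1): e=[0,-60,108] → .  [on edge]
    (7,1)@(15, 3): e=[0,-36,84] → .  [on edge]
    (6,2)@(13, 5): e=[0,-12,60] → .  [on edge]
    (5,3)@(11, 7): e=[0,12,36] → X  [on edge]
    (6,3)@(13, 7): e=[8,-4,44] → .
    (4,4)@(9, 9): e=[0,36,12] → X  [on edge]
    (6,4)@(13, 9): e=[16,4,28] → X
    (7,4)@(15, 9): e=[24,-12,36] → .
    (3,5)@(7, 11): e=[0,60,-12] → .  [on edge]
    (4,5)@(9, 11): e=[8,44,-4] → .
    (5,5)@(11, 11): e=[16,28,4] → X
    (7,5)@(15, 11): e=[32,-4,20] → .
    (2,6)@(5, 13): e=[0,84,-36] → .  [on edge]
    (1,7)@(3, 15): e=[0,108,-60] → .  [on edge]
    (0,8)@(1, 17): e=[0,132,-84] → .  [on edge]
  covered (7 px):
    . . . . . . . . . .
    . . . . . . . . . .
    . . . . . . . . . .
    . . . . . X . . . .
    . . . . X X X . . .
    . . . . . X X . . .
    . . . . . . . X . .
    . . . . . . . . . .
    . . . . . . . . . .
    . . . . . . . . . .

Answer: 53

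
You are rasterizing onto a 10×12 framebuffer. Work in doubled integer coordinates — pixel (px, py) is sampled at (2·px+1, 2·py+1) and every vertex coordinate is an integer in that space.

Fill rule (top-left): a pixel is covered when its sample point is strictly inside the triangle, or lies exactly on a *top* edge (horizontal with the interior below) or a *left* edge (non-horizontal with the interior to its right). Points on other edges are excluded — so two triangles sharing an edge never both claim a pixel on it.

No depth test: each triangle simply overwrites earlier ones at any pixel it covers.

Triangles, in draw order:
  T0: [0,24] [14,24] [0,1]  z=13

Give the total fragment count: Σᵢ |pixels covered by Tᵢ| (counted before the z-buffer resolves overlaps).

T0:
  2·area = 322  (B↔C swapped to make it positive)
  edge (0, 24)→(0, 1): d=(0,-23) top-left  bias=+0
  edge (0, 1)→(14, 24): d=(14,23) right/bottom  bias=-1
  edge (14, 24)→(0, 24): d=(-14,0) right/bottom  bias=-1
    (0,1)@(1, 3): e=[23,5,294] → █
    (1,1)@(3, 3): e=[69,-41,294] → ·
    (0,2)@(1, 5): e=[23,33,266] → █
    (1,2)@(3, 5): e=[69,-13,266] → ·
    (0,3)@(1, 7): e=[23,61,238] → █
    (1,3)@(3, 7): e=[69,15,238] → █
    (2,3)@(5, 7): e=[115,-31,238] → ·
    (0,4)@(1, 9): e=[23,89,210] → █
    (2,4)@(5, 9): e=[115,-3,210] → ·
    (0,5)@(1, 11): e=[23,117,182] → █
    (2,5)@(5, 11): e=[115,25,182] → █
    (3,5)@(7, 11): e=[161,-21,182] → ·
  covered (40 px):
    · · · · · · · · · ·
    █ · · · · · · · · ·
    █ · · · · · · · · ·
    █ █ · · · · · · · ·
    █ █ · · · · · · · ·
    █ █ █ · · · · · · ·
    █ █ █ █ · · · · · ·
    █ █ █ █ · · · · · ·
    █ █ █ █ █ · · · · ·
    █ █ █ █ █ · · · · ·
    █ █ █ █ █ █ · · · ·
    █ █ █ █ █ █ █ · · ·

Result: 40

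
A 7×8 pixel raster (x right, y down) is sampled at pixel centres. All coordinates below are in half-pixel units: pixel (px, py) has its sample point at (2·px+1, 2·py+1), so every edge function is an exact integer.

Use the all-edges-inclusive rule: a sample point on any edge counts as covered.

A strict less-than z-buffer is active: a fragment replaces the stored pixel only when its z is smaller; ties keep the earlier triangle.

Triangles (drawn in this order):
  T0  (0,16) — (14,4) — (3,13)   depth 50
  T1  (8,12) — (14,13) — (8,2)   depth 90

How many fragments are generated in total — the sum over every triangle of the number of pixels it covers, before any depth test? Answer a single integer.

T0:
  2·area = 6  (B↔C swapped to make it positive)
  edge (0, 16)→(3, 13): d=(3,-3) inclusive
  edge (3, 13)→(14, 4): d=(11,-9) inclusive
  edge (14, 4)→(0, 16): d=(-14,12) inclusive
    (6,1)@(13, 3): e=[0,-20,26] → ·  [on edge]
    (5,2)@(11, 5): e=[0,-16,22] → ·  [on edge]
    (4,3)@(9, 7): e=[0,-12,18] → ·  [on edge]
    (3,4)@(7, 9): e=[0,-8,14] → ·  [on edge]
    (2,5)@(5, 11): e=[0,-4,10] → ·  [on edge]
    (1,6)@(3, 13): e=[0,0,6] → █  [on edge]
    (2,6)@(5, 13): e=[6,18,-18] → ·
    (0,7)@(1, 15): e=[0,4,2] → █  [on edge]
    (1,7)@(3, 15): e=[6,22,-22] → ·
  covered (2 px):
    · · · · · · ·
    · · · · · · ·
    · · · · · · ·
    · · · · · · ·
    · · · · · · ·
    · · · · · · ·
    · █ · · · · ·
    █ · · · · · ·
T1:
  2·area = 60  (B↔C swapped to make it positive)
  edge (8, 12)→(8, 2): d=(0,-10) inclusive
  edge (8, 2)→(14, 13): d=(6,11) inclusive
  edge (14, 13)→(8, 12): d=(-6,-1) inclusive
    (4,2)@(9, 5): e=[10,7,43] → █
    (5,2)@(11, 5): e=[30,-15,45] → ·
    (4,3)@(9, 7): e=[10,19,31] → █
    (5,3)@(11, 7): e=[30,-3,33] → ·
    (4,4)@(9, 9): e=[10,31,19] → █
    (5,4)@(11, 9): e=[30,9,21] → █
    (6,4)@(13, 9): e=[50,-13,23] → ·
    (4,5)@(9, 11): e=[10,43,7] → █
    (6,5)@(13, 11): e=[50,-1,11] → ·
    (4,6)@(9, 13): e=[10,55,-5] → ·
    (5,6)@(11, 13): e=[30,33,-3] → ·
  covered (6 px):
    · · · · · · ·
    · · · · · · ·
    · · · · █ · ·
    · · · · █ · ·
    · · · · █ █ ·
    · · · · █ █ ·
    · · · · · · ·
    · · · · · · ·

Answer: 8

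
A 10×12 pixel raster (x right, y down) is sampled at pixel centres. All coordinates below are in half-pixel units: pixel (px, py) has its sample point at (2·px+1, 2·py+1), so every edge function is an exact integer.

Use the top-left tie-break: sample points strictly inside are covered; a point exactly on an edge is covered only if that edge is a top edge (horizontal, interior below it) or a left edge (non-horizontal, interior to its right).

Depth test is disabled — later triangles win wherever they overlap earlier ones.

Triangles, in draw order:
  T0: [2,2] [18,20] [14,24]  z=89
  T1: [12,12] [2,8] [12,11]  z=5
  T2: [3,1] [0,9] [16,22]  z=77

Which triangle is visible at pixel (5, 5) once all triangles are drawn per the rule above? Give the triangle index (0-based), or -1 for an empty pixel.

T0:
  2·area = 136
  edge (2, 2)→(18, 20): d=(16,18) right/bottom  bias=-1
  edge (18, 20)→(14, 24): d=(-4,4) right/bottom  bias=-1
  edge (14, 24)→(2, 2): d=(-12,-22) top-left  bias=+0
    (2,3)@(5, 7): e=[26,104,6] → X
    (3,3)@(7, 7): e=[-10,96,50] → .
    (2,4)@(5, 9): e=[58,96,-18] → .
    (3,4)@(7, 9): e=[22,88,26] → X
    (4,4)@(9, 9): e=[-14,80,70] → .
    (3,5)@(7, 11): e=[54,80,2] → X
    (4,5)@(9, 11): e=[18,72,46] → X
    (5,5)@(11, 11): e=[-18,64,90] → .
    (3,6)@(7, 13): e=[86,72,-22] → .
    (4,6)@(9, 13): e=[50,64,22] → X
    (5,6)@(11, 13): e=[14,56,66] → X
    (6,6)@(13, 13): e=[-22,48,110] → .
    (9,9)@(19, 19): e=[-34,0,170] → .  [on edge]
    (8,10)@(17, 21): e=[34,0,102] → .  [on edge]
    (7,11)@(15, 23): e=[102,0,34] → .  [on edge]
  covered (16 px):
    . . . . . . . . . .
    . . . . . . . . . .
    . . . . . . . . . .
    . . X . . . . . . .
    . . . X . . . . . .
    . . . X X . . . . .
    . . . . X X . . . .
    . . . . . X X . . .
    . . . . . X X X . .
    . . . . . . X X X .
    . . . . . . X X . .
    . . . . . . . . . .
T1:
  2·area = 10
  edge (12, 12)→(2, 8): d=(-10,-4) top-left  bias=+0
  edge (2, 8)→(12, 11): d=(10,3) right/bottom  bias=-1
  edge (12, 11)→(12, 12): d=(0,1) right/bottom  bias=-1
    (2,4)@(5, 9): e=[2,1,7] → X
    (3,4)@(7, 9): e=[10,-5,5] → .
    (2,5)@(5, 11): e=[-18,21,7] → .
    (5,5)@(11, 11): e=[6,3,1] → X
    (6,5)@(13, 11): e=[14,-3,-1] → .
    (5,6)@(11, 13): e=[-14,23,1] → .
  covered (2 px):
    . . . . . . . . . .
    . . . . . . . . . .
    . . . . . . . . . .
    . . . . . . . . . .
    . . X . . . . . . .
    . . . . . X . . . .
    . . . . . . . . . .
    . . . . . . . . . .
    . . . . . . . . . .
    . . . . . . . . . .
    . . . . . . . . . .
    . . . . . . . . . .
T2:
  2·area = 167  (B↔C swapped to make it positive)
  edge (3, 1)→(16, 22): d=(13,21) right/bottom  bias=-1
  edge (16, 22)→(0, 9): d=(-16,-13) top-left  bias=+0
  edge (0, 9)→(3, 1): d=(3,-8) top-left  bias=+0
    (1,0)@(3, 1): e=[0,167,0] → .  [on edge]
    (1,1)@(3, 3): e=[26,135,6] → X
    (2,1)@(5, 3): e=[-16,161,22] → .
    (1,2)@(3, 5): e=[52,103,12] → X
    (2,2)@(5, 5): e=[10,129,28] → X
    (3,2)@(7, 5): e=[-32,155,44] → .
    (0,3)@(1, 7): e=[120,45,2] → X
    (3,3)@(7, 7): e=[-6,123,50] → .
    (0,4)@(1, 9): e=[146,13,8] → X
    (3,4)@(7, 9): e=[20,91,56] → X
    (4,4)@(9, 9): e=[-22,117,72] → .
    (0,5)@(1, 11): e=[172,-19,14] → .
  covered (22 px):
    . . . . . . . . . .
    . X . . . . . . . .
    . X X . . . . . . .
    X X X . . . . . . .
    X X X X . . . . . .
    . X X X X . . . . .
    . . X X X . . . . .
    . . . . X X . . . .
    . . . . . X . . . .
    . . . . . . X . . .
    . . . . . . . X . .
    . . . . . . . . . .

Z-buffer (winner per pixel, '.' = empty):
  . . . . . . . . . .
  . 2 . . . . . . . .
  . 2 2 . . . . . . .
  2 2 2 . . . . . . .
  2 2 2 2 . . . . . .
  . 2 2 2 2 1 . . . .
  . . 2 2 2 0 . . . .
  . . . . 2 2 0 . . .
  . . . . . 2 0 0 . .
  . . . . . . 2 0 0 .
  . . . . . . 0 2 . .
  . . . . . . . . . .

Answer: 1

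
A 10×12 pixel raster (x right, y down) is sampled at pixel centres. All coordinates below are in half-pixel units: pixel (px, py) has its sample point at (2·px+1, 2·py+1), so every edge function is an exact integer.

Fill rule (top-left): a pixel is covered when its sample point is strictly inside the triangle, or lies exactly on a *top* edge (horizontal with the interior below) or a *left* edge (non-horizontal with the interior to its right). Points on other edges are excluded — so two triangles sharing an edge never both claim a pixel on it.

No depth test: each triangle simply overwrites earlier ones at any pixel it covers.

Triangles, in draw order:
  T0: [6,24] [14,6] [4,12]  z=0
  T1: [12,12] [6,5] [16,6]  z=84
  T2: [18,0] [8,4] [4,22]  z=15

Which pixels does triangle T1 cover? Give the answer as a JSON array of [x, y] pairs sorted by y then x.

T0:
  2·area = 132  (B↔C swapped to make it positive)
  edge (6, 24)→(4, 12): d=(-2,-12) top-left  bias=+0
  edge (4, 12)→(14, 6): d=(10,-6) top-left  bias=+0
  edge (14, 6)→(6, 24): d=(-8,18) right/bottom  bias=-1
    (9,1)@(19, 3): e=[198,0,-66] → ·  [on edge]
    (6,3)@(13, 7): e=[118,4,10] → #
    (7,3)@(15, 7): e=[142,16,-26] → ·
    (4,4)@(9, 9): e=[66,0,66] → #  [on edge]
    (5,4)@(11, 9): e=[90,12,30] → #
    (6,4)@(13, 9): e=[114,24,-6] → ·
    (3,5)@(7, 11): e=[38,8,86] → #
    (6,5)@(13, 11): e=[110,44,-22] → ·
    (2,6)@(5, 13): e=[10,16,106] → #
    (5,6)@(11, 13): e=[82,52,-2] → ·
    (2,7)@(5, 15): e=[6,36,90] → #
    (5,7)@(11, 15): e=[78,72,-18] → ·
  covered (17 px):
    · · · · · · · · · ·
    · · · · · · · · · ·
    · · · · · · · · · ·
    · · · · · · # · · ·
    · · · · # # · · · ·
    · · · # # # · · · ·
    · · # # # · · · · ·
    · · # # # · · · · ·
    · · # # # · · · · ·
    · · · # · · · · · ·
    · · · # · · · · · ·
    · · · · · · · · · ·
T1:
  2·area = 64
  edge (12, 12)→(6, 5): d=(-6,-7) top-left  bias=+0
  edge (6, 5)→(16, 6): d=(10,1) right/bottom  bias=-1
  edge (16, 6)→(12, 12): d=(-4,6) right/bottom  bias=-1
    (4,3)@(9, 7): e=[9,17,38] → #
    (5,3)@(11, 7): e=[23,15,26] → #
    (6,3)@(13, 7): e=[37,13,14] → #
    (7,3)@(15, 7): e=[51,11,2] → #
    (8,3)@(17, 7): e=[65,9,-10] → ·
    (4,4)@(9, 9): e=[-3,37,30] → ·
    (5,4)@(11, 9): e=[11,35,18] → #
    (7,4)@(15, 9): e=[39,31,-6] → ·
    (5,5)@(11, 11): e=[-1,55,10] → ·
    (6,5)@(13, 11): e=[13,53,-2] → ·
  covered (6 px):
    · · · · · · · · · ·
    · · · · · · · · · ·
    · · · · · · · · · ·
    · · · · # # # # · ·
    · · · · · # # · · ·
    · · · · · · · · · ·
    · · · · · · · · · ·
    · · · · · · · · · ·
    · · · · · · · · · ·
    · · · · · · · · · ·
    · · · · · · · · · ·
    · · · · · · · · · ·
T2:
  2·area = 164  (B↔C swapped to make it positive)
  edge (18, 0)→(4, 22): d=(-14,22) right/bottom  bias=-1
  edge (4, 22)→(8, 4): d=(4,-18) top-left  bias=+0
  edge (8, 4)→(18, 0): d=(10,-4) top-left  bias=+0
    (8,0)@(17, 1): e=[8,150,6] → #
    (9,0)@(19, 1): e=[-36,186,14] → ·
    (5,1)@(11, 3): e=[112,50,2] → #
    (6,1)@(13, 3): e=[68,86,10] → #
    (7,1)@(15, 3): e=[24,122,18] → #
    (8,1)@(17, 3): e=[-20,158,26] → ·
    (4,2)@(9, 5): e=[128,22,14] → #
    (7,2)@(15, 5): e=[-4,130,38] → ·
    (4,3)@(9, 7): e=[100,30,34] → #
    (7,3)@(15, 7): e=[-32,138,58] → ·
    (3,4)@(7, 9): e=[116,2,46] → #
    (6,4)@(13, 9): e=[-16,110,70] → ·
    (5,5)@(11, 11): e=[0,82,82] → ·  [on edge]
  covered (20 px):
    · · · · · · · · # ·
    · · · · · # # # · ·
    · · · · # # # · · ·
    · · · · # # # · · ·
    · · · # # # · · · ·
    · · · # # · · · · ·
    · · · # # · · · · ·
    · · · # · · · · · ·
    · · · # · · · · · ·
    · · # · · · · · · ·
    · · · · · · · · · ·
    · · · · · · · · · ·

Result: [[4,3],[5,3],[6,3],[7,3],[5,4],[6,4]]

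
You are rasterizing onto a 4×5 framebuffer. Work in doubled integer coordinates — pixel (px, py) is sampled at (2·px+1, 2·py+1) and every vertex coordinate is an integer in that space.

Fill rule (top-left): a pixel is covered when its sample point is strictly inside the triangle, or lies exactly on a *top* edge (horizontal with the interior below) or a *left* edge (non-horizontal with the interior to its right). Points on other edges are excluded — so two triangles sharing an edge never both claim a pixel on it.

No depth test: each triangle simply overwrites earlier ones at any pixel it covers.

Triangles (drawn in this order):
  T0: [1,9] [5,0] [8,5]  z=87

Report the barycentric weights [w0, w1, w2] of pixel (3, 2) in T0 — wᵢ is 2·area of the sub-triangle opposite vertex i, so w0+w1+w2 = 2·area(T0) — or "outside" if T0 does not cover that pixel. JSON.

T0:
  2·area = 47
  edge (1, 9)→(5, 0): d=(4,-9) top-left  bias=+0
  edge (5, 0)→(8, 5): d=(3,5) right/bottom  bias=-1
  edge (8, 5)→(1, 9): d=(-7,4) right/bottom  bias=-1
    (2,0)@(5, 1): e=[4,3,40] → X
    (3,0)@(7, 1): e=[22,-7,32] → .
    (2,1)@(5, 3): e=[12,9,26] → X
    (3,1)@(7, 3): e=[30,-1,18] → .
    (1,2)@(3, 5): e=[2,25,20] → X
    (3,2)@(7, 5): e=[38,5,4] → X
    (1,3)@(3, 7): e=[10,31,6] → X
    (2,3)@(5, 7): e=[28,21,-2] → .
    (3,3)@(7, 7): e=[46,11,-10] → .
    (0,4)@(1, 9): e=[0,47,0] → .  [on edge]
    (1,4)@(3, 9): e=[18,37,-8] → .
  covered (6 px):
    . . X .
    . . X .
    . X X X
    . X . .
    . . . .

Result: [5,4,38]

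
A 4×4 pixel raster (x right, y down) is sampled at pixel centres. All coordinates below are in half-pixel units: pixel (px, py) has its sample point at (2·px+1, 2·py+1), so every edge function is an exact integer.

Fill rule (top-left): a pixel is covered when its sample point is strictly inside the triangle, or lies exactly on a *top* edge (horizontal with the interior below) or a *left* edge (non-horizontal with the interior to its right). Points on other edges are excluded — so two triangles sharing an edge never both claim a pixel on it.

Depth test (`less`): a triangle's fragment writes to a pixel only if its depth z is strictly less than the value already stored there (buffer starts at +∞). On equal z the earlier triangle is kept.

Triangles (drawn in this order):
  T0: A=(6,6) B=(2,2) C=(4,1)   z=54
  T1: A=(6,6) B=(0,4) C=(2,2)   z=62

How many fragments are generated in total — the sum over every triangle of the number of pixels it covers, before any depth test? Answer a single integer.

T0:
  2·area = 12
  edge (6, 6)→(2, 2): d=(-4,-4) top-left  bias=+0
  edge (2, 2)→(4, 1): d=(2,-1) top-left  bias=+0
  edge (4, 1)→(6, 6): d=(2,5) right/bottom  bias=-1
    (0,0)@(1, 1): e=[0,-3,15] → .  [on edge]
    (1,1)@(3, 3): e=[0,3,9] → X  [on edge]
    (2,1)@(5, 3): e=[8,5,-1] → .
    (1,2)@(3, 5): e=[-8,7,13] → .
    (2,2)@(5, 5): e=[0,9,3] → X  [on edge]
    (3,2)@(7, 5): e=[8,11,-7] → .
    (2,3)@(5, 7): e=[-8,13,7] → .
    (3,3)@(7, 7): e=[0,15,-3] → .  [on edge]
  covered (2 px):
    . . . .
    . X . .
    . . X .
    . . . .
T1:
  2·area = 16
  edge (6, 6)→(0, 4): d=(-6,-2) top-left  bias=+0
  edge (0, 4)→(2, 2): d=(2,-2) top-left  bias=+0
  edge (2, 2)→(6, 6): d=(4,4) right/bottom  bias=-1
    (0,0)@(1, 1): e=[20,-4,0] → .  [on edge]
    (1,0)@(3, 1): e=[24,0,-8] → .  [on edge]
    (0,1)@(1, 3): e=[8,0,8] → X  [on edge]
    (1,1)@(3, 3): e=[12,4,0] → .  [on edge]
    (0,2)@(1, 5): e=[-4,4,16] → .
    (1,2)@(3, 5): e=[0,8,8] → X  [on edge]
    (2,2)@(5, 5): e=[4,12,0] → .  [on edge]
    (1,3)@(3, 7): e=[-12,12,16] → .
    (3,3)@(7, 7): e=[-4,20,0] → .  [on edge]
  covered (2 px):
    . . . .
    X . . .
    . X . .
    . . . .

Answer: 4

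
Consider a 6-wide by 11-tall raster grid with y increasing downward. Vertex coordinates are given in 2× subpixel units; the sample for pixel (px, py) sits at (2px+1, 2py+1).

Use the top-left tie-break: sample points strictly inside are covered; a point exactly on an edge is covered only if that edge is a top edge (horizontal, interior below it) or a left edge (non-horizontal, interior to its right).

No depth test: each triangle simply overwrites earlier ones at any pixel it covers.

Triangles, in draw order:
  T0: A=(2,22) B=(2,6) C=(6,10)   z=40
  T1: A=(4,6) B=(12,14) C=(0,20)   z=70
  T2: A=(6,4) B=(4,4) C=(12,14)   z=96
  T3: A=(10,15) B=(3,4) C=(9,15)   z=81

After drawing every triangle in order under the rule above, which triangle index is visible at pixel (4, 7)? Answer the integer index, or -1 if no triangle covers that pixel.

T0:
  2·area = 64
  edge (2, 22)→(2, 6): d=(0,-16) top-left  bias=+0
  edge (2, 6)→(6, 10): d=(4,4) right/bottom  bias=-1
  edge (6, 10)→(2, 22): d=(-4,12) right/bottom  bias=-1
    (4,0)@(9, 1): e=[112,-48,0] → ·  [on edge]
    (0,2)@(1, 5): e=[-16,0,80] → ·  [on edge]
    (1,3)@(3, 7): e=[16,0,48] → ·  [on edge]
    (3,3)@(7, 7): e=[80,-16,0] → ·  [on edge]
    (1,4)@(3, 9): e=[16,8,40] → █
    (2,4)@(5, 9): e=[48,0,16] → ·  [on edge]
    (1,5)@(3, 11): e=[16,16,32] → █
    (2,5)@(5, 11): e=[48,8,8] → █
    (3,5)@(7, 11): e=[80,0,-16] → ·  [on edge]
    (1,6)@(3, 13): e=[16,24,24] → █
    (2,6)@(5, 13): e=[48,16,0] → ·  [on edge]
    (4,6)@(9, 13): e=[112,0,-48] → ·  [on edge]
    (5,7)@(11, 15): e=[144,0,-80] → ·  [on edge]
    (1,9)@(3, 19): e=[16,48,0] → ·  [on edge]
  covered (6 px):
    · · · · · ·
    · · · · · ·
    · · · · · ·
    · · · · · ·
    · █ · · · ·
    · █ █ · · ·
    · █ · · · ·
    · █ · · · ·
    · █ · · · ·
    · · · · · ·
    · · · · · ·
T1:
  2·area = 144
  edge (4, 6)→(12, 14): d=(8,8) right/bottom  bias=-1
  edge (12, 14)→(0, 20): d=(-12,6) right/bottom  bias=-1
  edge (0, 20)→(4, 6): d=(4,-14) top-left  bias=+0
    (0,1)@(1, 3): e=[0,198,-54] → ·  [on edge]
    (1,2)@(3, 5): e=[0,162,-18] → ·  [on edge]
    (2,3)@(5, 7): e=[0,126,18] → ·  [on edge]
    (2,4)@(5, 9): e=[16,102,26] → █
    (3,4)@(7, 9): e=[0,90,54] → ·  [on edge]
    (1,5)@(3, 11): e=[48,90,6] → █
    (3,5)@(7, 11): e=[16,66,62] → █
    (4,5)@(9, 11): e=[0,54,90] → ·  [on edge]
    (1,6)@(3, 13): e=[64,66,14] → █
    (4,6)@(9, 13): e=[16,30,98] → █
    (5,6)@(11, 13): e=[0,18,126] → ·  [on edge]
    (1,7)@(3, 15): e=[80,42,22] → █
  covered (16 px):
    · · · · · ·
    · · · · · ·
    · · · · · ·
    · · · · · ·
    · · █ · · ·
    · █ █ █ · ·
    · █ █ █ █ ·
    · █ █ █ █ ·
    █ █ █ · · ·
    █ · · · · ·
    · · · · · ·
T2:
  2·area = 20  (B↔C swapped to make it positive)
  edge (6, 4)→(12, 14): d=(6,10) right/bottom  bias=-1
  edge (12, 14)→(4, 4): d=(-8,-10) top-left  bias=+0
  edge (4, 4)→(6, 4): d=(2,0) top-left  bias=+0
    (2,2)@(5, 5): e=[16,2,2] → █
    (3,2)@(7, 5): e=[-4,22,2] → ·
    (2,3)@(5, 7): e=[28,-14,6] → ·
    (3,3)@(7, 7): e=[8,6,6] → █
    (4,3)@(9, 7): e=[-12,26,6] → ·
    (3,4)@(7, 9): e=[20,-10,10] → ·
    (4,4)@(9, 9): e=[0,10,10] → ·  [on edge]
  covered (2 px):
    · · · · · ·
    · · · · · ·
    · · █ · · ·
    · · · █ · ·
    · · · · · ·
    · · · · · ·
    · · · · · ·
    · · · · · ·
    · · · · · ·
    · · · · · ·
    · · · · · ·
T3:
  2·area = 11  (B↔C swapped to make it positive)
  edge (10, 15)→(9, 15): d=(-1,0) right/bottom  bias=-1
  edge (9, 15)→(3, 4): d=(-6,-11) top-left  bias=+0
  edge (3, 4)→(10, 15): d=(7,11) right/bottom  bias=-1
    (3,5)@(7, 11): e=[4,2,5] → █
    (4,5)@(9, 11): e=[4,24,-17] → ·
    (3,6)@(7, 13): e=[2,-10,19] → ·
    (0,7)@(1, 15): e=[0,-88,99] → ·  [on edge]
    (1,7)@(3, 15): e=[0,-66,77] → ·  [on edge]
    (2,7)@(5, 15): e=[0,-44,55] → ·  [on edge]
    (3,7)@(7, 15): e=[0,-22,33] → ·  [on edge]
    (4,7)@(9, 15): e=[0,0,11] → ·  [on edge]
    (5,7)@(11, 15): e=[0,22,-11] → ·  [on edge]
  covered (1 px):
    · · · · · ·
    · · · · · ·
    · · · · · ·
    · · · · · ·
    · · · · · ·
    · · · █ · ·
    · · · · · ·
    · · · · · ·
    · · · · · ·
    · · · · · ·
    · · · · · ·

Z-buffer (winner per pixel, '.' = empty):
  . . . . . .
  . . . . . .
  . . 2 . . .
  . . . 2 . .
  . 0 1 . . .
  . 1 1 3 . .
  . 1 1 1 1 .
  . 1 1 1 1 .
  1 1 1 . . .
  1 . . . . .
  . . . . . .

Final: 1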